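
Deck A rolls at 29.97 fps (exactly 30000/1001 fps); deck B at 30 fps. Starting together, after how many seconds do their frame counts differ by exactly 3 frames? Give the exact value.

The gap grows by |30 − 30000/1001| = 30/1001 frames per second.
Time for a 3-frame gap: 3 ÷ (30/1001) = 100.1 s.

100.1 seconds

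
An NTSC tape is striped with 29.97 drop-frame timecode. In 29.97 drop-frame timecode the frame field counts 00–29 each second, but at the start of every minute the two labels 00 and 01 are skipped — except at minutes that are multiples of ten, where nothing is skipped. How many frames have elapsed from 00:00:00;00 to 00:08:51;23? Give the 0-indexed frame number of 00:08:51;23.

15937

As if non-drop at 30 labels/s: (0 × 3600 + 8 × 60 + 51) × 30 + 23 = 15953.
Minute boundaries passed: 8; those not divisible by 10: 8 − 0 = 8; dropped labels = 2 × 8 = 16.
Actual frame index = 15953 − 16 = 15937.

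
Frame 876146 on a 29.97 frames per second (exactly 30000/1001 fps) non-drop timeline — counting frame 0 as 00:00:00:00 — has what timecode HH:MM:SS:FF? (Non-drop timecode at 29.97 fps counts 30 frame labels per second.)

08:06:44:26

876146 ÷ 30 = 29204 full seconds, remainder 26 frames.
29204 s = 8 h 6 min 44 s.
Timecode: 08:06:44:26.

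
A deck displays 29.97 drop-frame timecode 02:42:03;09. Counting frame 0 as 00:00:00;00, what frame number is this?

291407

Complete 10-minute blocks: 16, each 17982 frames → 287712.
Remaining 2 whole minutes in the current block: 1800 + 1 × 1798 = 3598 frames.
Within the current minute: 3 × 30 + 9 − 2 = 97 (labels ;00/;01 skipped at this minute). Total = 287712 + 3598 + 97 = 291407.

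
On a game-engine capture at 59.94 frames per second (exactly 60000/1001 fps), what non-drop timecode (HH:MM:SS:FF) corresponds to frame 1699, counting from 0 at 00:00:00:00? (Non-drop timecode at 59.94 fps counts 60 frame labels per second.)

00:00:28:19

1699 ÷ 60 = 28 full seconds, remainder 19 frames.
28 s = 0 h 0 min 28 s.
Timecode: 00:00:28:19.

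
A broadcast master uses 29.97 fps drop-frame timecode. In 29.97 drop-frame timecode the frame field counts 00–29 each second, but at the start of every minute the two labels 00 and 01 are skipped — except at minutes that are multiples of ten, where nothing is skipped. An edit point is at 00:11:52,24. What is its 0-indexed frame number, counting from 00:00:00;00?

Complete 10-minute blocks: 1, each 17982 frames → 17982.
Remaining 1 whole minute in the current block: 1800 + 0 × 1798 = 1800 frames.
Within the current minute: 52 × 30 + 24 − 2 = 1582 (labels ;00/;01 skipped at this minute). Total = 17982 + 1800 + 1582 = 21364.

21364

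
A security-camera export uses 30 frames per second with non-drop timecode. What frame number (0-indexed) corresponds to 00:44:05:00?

frame 79350

Total seconds to the label: (0 × 3600 + 44 × 60 + 5) = 2645.
Frame index = 2645 × 30 + 0 = 79350.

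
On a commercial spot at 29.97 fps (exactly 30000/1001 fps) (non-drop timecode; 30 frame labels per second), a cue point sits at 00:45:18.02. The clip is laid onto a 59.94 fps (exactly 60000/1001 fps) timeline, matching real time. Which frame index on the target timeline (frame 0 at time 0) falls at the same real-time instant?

frame 163084

Source frame index: (0×3600 + 45×60 + 18) × 30 + 2 = 81542.
Real time: 81542 / (30000/1001) = 40811771/15000 s.
Target frame: (40811771/15000) × (60000/1001) = 163084.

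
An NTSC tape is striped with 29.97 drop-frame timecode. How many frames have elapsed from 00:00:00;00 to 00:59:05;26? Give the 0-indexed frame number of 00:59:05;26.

Complete 10-minute blocks: 5, each 17982 frames → 89910.
Remaining 9 whole minutes in the current block: 1800 + 8 × 1798 = 16184 frames.
Within the current minute: 5 × 30 + 26 − 2 = 174 (labels ;00/;01 skipped at this minute). Total = 89910 + 16184 + 174 = 106268.

106268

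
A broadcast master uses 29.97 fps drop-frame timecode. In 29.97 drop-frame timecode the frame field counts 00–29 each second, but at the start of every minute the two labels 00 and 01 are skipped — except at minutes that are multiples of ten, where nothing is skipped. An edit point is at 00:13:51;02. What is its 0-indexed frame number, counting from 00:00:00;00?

24908

As if non-drop at 30 labels/s: (0 × 3600 + 13 × 60 + 51) × 30 + 2 = 24932.
Minute boundaries passed: 13; those not divisible by 10: 13 − 1 = 12; dropped labels = 2 × 12 = 24.
Actual frame index = 24932 − 24 = 24908.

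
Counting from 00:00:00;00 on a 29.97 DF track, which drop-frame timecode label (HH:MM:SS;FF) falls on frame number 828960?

07:40:59;18

Each 10-minute DF block holds 10 × 60 × 30 − 9 × 2 = 17982 frames. 828960 ÷ 17982 → 46 full blocks, remainder 1788.
Within the partial block the first minute is 1800 frames and each further minute 1798, so 0 further minute boundaries passed. Total skipped labels = 18 × 46 + 2 × 0 = 828.
Non-drop label index = 828960 + 828 = 829788; at 30 labels/s that is 07:40:59:18, i.e. DF 07:40:59;18.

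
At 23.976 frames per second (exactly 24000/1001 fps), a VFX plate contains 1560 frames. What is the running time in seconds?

65.065 seconds

Running time = 1560 / (24000/1001) = 65.065 s.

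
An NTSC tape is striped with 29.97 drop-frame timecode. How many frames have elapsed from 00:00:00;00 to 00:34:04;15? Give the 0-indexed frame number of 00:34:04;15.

As if non-drop at 30 labels/s: (0 × 3600 + 34 × 60 + 4) × 30 + 15 = 61335.
Minute boundaries passed: 34; those not divisible by 10: 34 − 3 = 31; dropped labels = 2 × 31 = 62.
Actual frame index = 61335 − 62 = 61273.

61273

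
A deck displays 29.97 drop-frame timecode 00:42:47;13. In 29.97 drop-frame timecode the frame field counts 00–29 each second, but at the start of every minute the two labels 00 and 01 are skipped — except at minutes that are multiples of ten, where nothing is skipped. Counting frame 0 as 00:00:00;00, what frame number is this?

76947

Complete 10-minute blocks: 4, each 17982 frames → 71928.
Remaining 2 whole minutes in the current block: 1800 + 1 × 1798 = 3598 frames.
Within the current minute: 47 × 30 + 13 − 2 = 1421 (labels ;00/;01 skipped at this minute). Total = 71928 + 3598 + 1421 = 76947.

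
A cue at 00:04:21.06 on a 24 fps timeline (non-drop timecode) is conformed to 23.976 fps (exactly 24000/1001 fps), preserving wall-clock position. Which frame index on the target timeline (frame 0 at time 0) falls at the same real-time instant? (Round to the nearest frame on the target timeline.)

frame 6264

Source frame index: (0×3600 + 4×60 + 21) × 24 + 6 = 6270.
Real time: 6270 / (24) = 1045/4 s.
Target frame: (1045/4) × (24000/1001) = 570000/91 ≈ 6263.736 → 6264.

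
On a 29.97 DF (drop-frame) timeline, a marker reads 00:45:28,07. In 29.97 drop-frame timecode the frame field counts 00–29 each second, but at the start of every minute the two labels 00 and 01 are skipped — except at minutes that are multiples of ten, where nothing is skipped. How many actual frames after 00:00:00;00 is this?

Complete 10-minute blocks: 4, each 17982 frames → 71928.
Remaining 5 whole minutes in the current block: 1800 + 4 × 1798 = 8992 frames.
Within the current minute: 28 × 30 + 7 − 2 = 845 (labels ;00/;01 skipped at this minute). Total = 71928 + 8992 + 845 = 81765.

81765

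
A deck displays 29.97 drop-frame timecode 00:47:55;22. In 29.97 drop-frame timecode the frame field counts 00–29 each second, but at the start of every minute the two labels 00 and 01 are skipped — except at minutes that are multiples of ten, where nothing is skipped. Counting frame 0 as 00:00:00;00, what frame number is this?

As if non-drop at 30 labels/s: (0 × 3600 + 47 × 60 + 55) × 30 + 22 = 86272.
Minute boundaries passed: 47; those not divisible by 10: 47 − 4 = 43; dropped labels = 2 × 43 = 86.
Actual frame index = 86272 − 86 = 86186.

86186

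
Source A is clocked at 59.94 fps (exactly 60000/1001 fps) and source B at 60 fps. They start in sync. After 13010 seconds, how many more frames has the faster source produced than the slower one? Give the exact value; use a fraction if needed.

A emits 60000/1001 × 13010 = 780600000/1001 frames; B emits 60 × 13010 = 780600.
Difference = 780600/1001 frames (≈ 779.8202); B is ahead of A.

780600/1001 frames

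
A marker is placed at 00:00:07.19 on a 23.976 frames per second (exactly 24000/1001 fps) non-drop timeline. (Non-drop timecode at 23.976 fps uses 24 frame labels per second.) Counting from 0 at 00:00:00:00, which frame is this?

Total seconds to the label: (0 × 3600 + 0 × 60 + 7) = 7.
Frame index = 7 × 24 + 19 = 187.

187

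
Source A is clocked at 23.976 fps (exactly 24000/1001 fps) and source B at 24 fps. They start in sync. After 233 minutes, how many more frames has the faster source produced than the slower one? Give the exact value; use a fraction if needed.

233 min = 13980 s.
A emits 24000/1001 × 13980 = 335520000/1001 frames; B emits 24 × 13980 = 335520.
Difference = 335520/1001 frames (≈ 335.1848); B is ahead of A.

335520/1001 frames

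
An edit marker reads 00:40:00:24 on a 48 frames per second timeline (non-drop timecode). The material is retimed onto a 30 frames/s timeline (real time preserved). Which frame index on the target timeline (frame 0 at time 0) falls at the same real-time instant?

Source frame index: (0×3600 + 40×60 + 0) × 48 + 24 = 115224.
Real time: 115224 / (48) = 4801/2 s.
Target frame: (4801/2) × (30) = 72015.

frame 72015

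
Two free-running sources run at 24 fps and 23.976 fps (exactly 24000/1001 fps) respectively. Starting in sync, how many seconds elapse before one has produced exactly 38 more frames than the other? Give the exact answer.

19019/12 seconds

The gap grows by |24000/1001 − 24| = 24/1001 frames per second.
Time for a 38-frame gap: 38 ÷ (24/1001) = 19019/12 s.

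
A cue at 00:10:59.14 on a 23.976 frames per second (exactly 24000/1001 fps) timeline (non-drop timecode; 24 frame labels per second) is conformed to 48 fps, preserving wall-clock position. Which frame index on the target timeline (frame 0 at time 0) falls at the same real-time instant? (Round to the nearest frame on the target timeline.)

Source frame index: (0×3600 + 10×60 + 59) × 24 + 14 = 15830.
Real time: 15830 / (24000/1001) = 1584583/2400 s.
Target frame: (1584583/2400) × (48) = 1584583/50 ≈ 31691.660 → 31692.

frame 31692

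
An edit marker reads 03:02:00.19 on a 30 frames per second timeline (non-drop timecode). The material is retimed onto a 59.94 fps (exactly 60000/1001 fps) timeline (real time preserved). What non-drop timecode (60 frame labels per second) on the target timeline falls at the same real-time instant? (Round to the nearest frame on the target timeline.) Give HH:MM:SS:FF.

03:01:49:43

Source frame index: (3×3600 + 2×60 + 0) × 30 + 19 = 327619.
Real time: 327619 / (30) = 327619/30 s.
Target frame: (327619/30) × (60000/1001) = 655238000/1001 ≈ 654583.417 → 654583.
At 60 labels/s: frame 654583 → 03:01:49:43.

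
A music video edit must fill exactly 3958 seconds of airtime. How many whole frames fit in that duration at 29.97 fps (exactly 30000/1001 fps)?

Frames = 3958 × 30000/1001 = 118740000/1001 ≈ 118621.3786.
Complete frames: 118621.

118621 frames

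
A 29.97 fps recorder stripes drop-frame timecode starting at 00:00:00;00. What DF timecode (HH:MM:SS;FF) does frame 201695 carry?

Each 10-minute DF block holds 10 × 60 × 30 − 9 × 2 = 17982 frames. 201695 ÷ 17982 → 11 full blocks, remainder 3893.
Within the partial block the first minute is 1800 frames and each further minute 1798, so 2 further minute boundaries passed. Total skipped labels = 18 × 11 + 2 × 2 = 202.
Non-drop label index = 201695 + 202 = 201897; at 30 labels/s that is 01:52:09:27, i.e. DF 01:52:09;27.

01:52:09;27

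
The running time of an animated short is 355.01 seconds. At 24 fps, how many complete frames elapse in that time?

Frames = 355.01 × 24 = 213006/25 ≈ 8520.2400.
Complete frames: 8520.

8520 frames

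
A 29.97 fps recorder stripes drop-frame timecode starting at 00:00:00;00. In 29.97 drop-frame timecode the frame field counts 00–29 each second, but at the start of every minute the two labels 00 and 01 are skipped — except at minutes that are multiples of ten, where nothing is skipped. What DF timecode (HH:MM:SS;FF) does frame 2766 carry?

Each 10-minute DF block holds 10 × 60 × 30 − 9 × 2 = 17982 frames. 2766 ÷ 17982 → 0 full blocks, remainder 2766.
Within the partial block the first minute is 1800 frames and each further minute 1798, so 1 further minute boundary passed. Total skipped labels = 18 × 0 + 2 × 1 = 2.
Non-drop label index = 2766 + 2 = 2768; at 30 labels/s that is 00:01:32:08, i.e. DF 00:01:32;08.

00:01:32;08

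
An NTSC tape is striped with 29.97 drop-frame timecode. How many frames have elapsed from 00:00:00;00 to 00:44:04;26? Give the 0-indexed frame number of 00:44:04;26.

Complete 10-minute blocks: 4, each 17982 frames → 71928.
Remaining 4 whole minutes in the current block: 1800 + 3 × 1798 = 7194 frames.
Within the current minute: 4 × 30 + 26 − 2 = 144 (labels ;00/;01 skipped at this minute). Total = 71928 + 7194 + 144 = 79266.

79266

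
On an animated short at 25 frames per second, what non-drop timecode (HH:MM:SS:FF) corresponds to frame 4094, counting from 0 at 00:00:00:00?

4094 ÷ 25 = 163 full seconds, remainder 19 frames.
163 s = 0 h 2 min 43 s.
Timecode: 00:02:43:19.

00:02:43:19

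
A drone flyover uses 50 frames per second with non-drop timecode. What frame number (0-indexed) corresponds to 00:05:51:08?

17558

Total seconds to the label: (0 × 3600 + 5 × 60 + 51) = 351.
Frame index = 351 × 50 + 8 = 17558.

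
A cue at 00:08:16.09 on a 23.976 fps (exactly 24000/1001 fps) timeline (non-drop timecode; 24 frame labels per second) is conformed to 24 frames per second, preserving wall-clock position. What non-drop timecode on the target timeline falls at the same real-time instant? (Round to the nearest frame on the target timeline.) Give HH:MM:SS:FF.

00:08:16:21

Source frame index: (0×3600 + 8×60 + 16) × 24 + 9 = 11913.
Real time: 11913 / (24000/1001) = 3974971/8000 s.
Target frame: (3974971/8000) × (24) = 11924913/1000 ≈ 11924.913 → 11925.
At 24 labels/s: frame 11925 → 00:08:16:21.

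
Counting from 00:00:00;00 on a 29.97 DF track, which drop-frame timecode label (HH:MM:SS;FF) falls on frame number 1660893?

15:23:38;15

Each 10-minute DF block holds 10 × 60 × 30 − 9 × 2 = 17982 frames. 1660893 ÷ 17982 → 92 full blocks, remainder 6549.
Within the partial block the first minute is 1800 frames and each further minute 1798, so 3 further minute boundaries passed. Total skipped labels = 18 × 92 + 2 × 3 = 1662.
Non-drop label index = 1660893 + 1662 = 1662555; at 30 labels/s that is 15:23:38:15, i.e. DF 15:23:38;15.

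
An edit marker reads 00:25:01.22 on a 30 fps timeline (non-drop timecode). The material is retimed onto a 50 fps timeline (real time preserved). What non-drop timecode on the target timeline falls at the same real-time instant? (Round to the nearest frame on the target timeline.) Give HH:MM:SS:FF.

Source frame index: (0×3600 + 25×60 + 1) × 30 + 22 = 45052.
Real time: 45052 / (30) = 22526/15 s.
Target frame: (22526/15) × (50) = 225260/3 ≈ 75086.667 → 75087.
At 50 labels/s: frame 75087 → 00:25:01:37.

00:25:01:37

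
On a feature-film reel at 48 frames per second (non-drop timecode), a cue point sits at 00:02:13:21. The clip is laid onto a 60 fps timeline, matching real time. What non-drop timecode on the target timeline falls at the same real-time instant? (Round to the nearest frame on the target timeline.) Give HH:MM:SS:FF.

00:02:13:26

Source frame index: (0×3600 + 2×60 + 13) × 48 + 21 = 6405.
Real time: 6405 / (48) = 2135/16 s.
Target frame: (2135/16) × (60) = 32025/4 ≈ 8006.250 → 8006.
At 60 labels/s: frame 8006 → 00:02:13:26.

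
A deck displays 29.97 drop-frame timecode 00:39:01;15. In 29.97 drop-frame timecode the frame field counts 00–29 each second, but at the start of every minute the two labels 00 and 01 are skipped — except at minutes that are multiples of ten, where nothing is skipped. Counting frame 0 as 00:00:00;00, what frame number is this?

As if non-drop at 30 labels/s: (0 × 3600 + 39 × 60 + 1) × 30 + 15 = 70245.
Minute boundaries passed: 39; those not divisible by 10: 39 − 3 = 36; dropped labels = 2 × 36 = 72.
Actual frame index = 70245 − 72 = 70173.

70173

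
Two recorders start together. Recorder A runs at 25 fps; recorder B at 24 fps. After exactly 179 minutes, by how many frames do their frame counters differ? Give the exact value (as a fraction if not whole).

179 min = 10740 s.
A emits 25 × 10740 = 268500 frames; B emits 24 × 10740 = 257760.
Difference = 10740 frames; B is behind A.

10740 frames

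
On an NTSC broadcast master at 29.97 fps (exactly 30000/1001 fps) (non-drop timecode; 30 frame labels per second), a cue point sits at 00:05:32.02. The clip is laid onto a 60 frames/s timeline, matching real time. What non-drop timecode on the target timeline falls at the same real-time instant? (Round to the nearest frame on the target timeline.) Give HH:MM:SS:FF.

Source frame index: (0×3600 + 5×60 + 32) × 30 + 2 = 9962.
Real time: 9962 / (30000/1001) = 4985981/15000 s.
Target frame: (4985981/15000) × (60) = 4985981/250 ≈ 19943.924 → 19944.
At 60 labels/s: frame 19944 → 00:05:32:24.

00:05:32:24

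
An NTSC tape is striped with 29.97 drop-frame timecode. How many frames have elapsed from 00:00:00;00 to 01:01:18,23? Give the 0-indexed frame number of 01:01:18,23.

110253

As if non-drop at 30 labels/s: (1 × 3600 + 1 × 60 + 18) × 30 + 23 = 110363.
Minute boundaries passed: 61; those not divisible by 10: 61 − 6 = 55; dropped labels = 2 × 55 = 110.
Actual frame index = 110363 − 110 = 110253.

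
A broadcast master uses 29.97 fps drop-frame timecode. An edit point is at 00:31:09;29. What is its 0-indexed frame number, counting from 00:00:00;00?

56043

As if non-drop at 30 labels/s: (0 × 3600 + 31 × 60 + 9) × 30 + 29 = 56099.
Minute boundaries passed: 31; those not divisible by 10: 31 − 3 = 28; dropped labels = 2 × 28 = 56.
Actual frame index = 56099 − 56 = 56043.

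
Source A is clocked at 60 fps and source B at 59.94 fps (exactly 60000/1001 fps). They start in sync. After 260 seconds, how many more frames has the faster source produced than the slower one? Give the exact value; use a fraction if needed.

1200/77 frames

A emits 60 × 260 = 15600 frames; B emits 60000/1001 × 260 = 1200000/77.
Difference = 1200/77 frames (≈ 15.5844); B is behind A.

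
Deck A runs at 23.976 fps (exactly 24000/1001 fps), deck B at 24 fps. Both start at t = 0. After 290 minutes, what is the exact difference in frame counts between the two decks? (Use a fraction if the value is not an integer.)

417600/1001 frames

290 min = 17400 s.
A emits 24000/1001 × 17400 = 417600000/1001 frames; B emits 24 × 17400 = 417600.
Difference = 417600/1001 frames (≈ 417.1828); B is ahead of A.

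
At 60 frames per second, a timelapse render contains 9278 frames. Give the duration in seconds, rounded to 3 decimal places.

154.633 seconds

Running time = 9278 × 1/60 = 4639/30 s ≈ 154.633 s.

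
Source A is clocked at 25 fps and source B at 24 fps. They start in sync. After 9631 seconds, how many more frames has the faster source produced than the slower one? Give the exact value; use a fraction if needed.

9631 frames

A emits 25 × 9631 = 240775 frames; B emits 24 × 9631 = 231144.
Difference = 9631 frames; B is behind A.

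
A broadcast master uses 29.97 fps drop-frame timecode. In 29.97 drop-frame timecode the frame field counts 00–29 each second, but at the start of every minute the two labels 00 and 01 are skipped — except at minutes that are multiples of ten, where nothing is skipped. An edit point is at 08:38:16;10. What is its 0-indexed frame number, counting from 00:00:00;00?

As if non-drop at 30 labels/s: (8 × 3600 + 38 × 60 + 16) × 30 + 10 = 932890.
Minute boundaries passed: 518; those not divisible by 10: 518 − 51 = 467; dropped labels = 2 × 467 = 934.
Actual frame index = 932890 − 934 = 931956.

931956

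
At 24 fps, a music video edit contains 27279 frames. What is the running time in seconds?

1136.625 seconds

Running time = 27279 / (24) = 1136.625 s.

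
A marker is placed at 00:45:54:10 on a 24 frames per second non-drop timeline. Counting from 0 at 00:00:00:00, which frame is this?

66106

Total seconds to the label: (0 × 3600 + 45 × 60 + 54) = 2754.
Frame index = 2754 × 24 + 10 = 66106.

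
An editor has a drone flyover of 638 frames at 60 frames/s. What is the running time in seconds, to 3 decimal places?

10.633 seconds

Running time = 638 × 1/60 = 319/30 s ≈ 10.633 s.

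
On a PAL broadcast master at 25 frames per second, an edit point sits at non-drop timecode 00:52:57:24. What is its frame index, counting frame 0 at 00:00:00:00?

Total seconds to the label: (0 × 3600 + 52 × 60 + 57) = 3177.
Frame index = 3177 × 25 + 24 = 79449.

frame 79449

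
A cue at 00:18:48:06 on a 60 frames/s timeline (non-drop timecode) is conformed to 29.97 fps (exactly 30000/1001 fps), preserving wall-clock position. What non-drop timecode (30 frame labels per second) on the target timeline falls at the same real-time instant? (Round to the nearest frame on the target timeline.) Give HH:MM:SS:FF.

Source frame index: (0×3600 + 18×60 + 48) × 60 + 6 = 67686.
Real time: 67686 / (60) = 11281/10 s.
Target frame: (11281/10) × (30000/1001) = 33843000/1001 ≈ 33809.191 → 33809.
At 30 labels/s: frame 33809 → 00:18:46:29.

00:18:46:29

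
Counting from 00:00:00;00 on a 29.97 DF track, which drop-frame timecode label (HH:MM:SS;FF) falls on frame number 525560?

04:52:16;06

Each 10-minute DF block holds 10 × 60 × 30 − 9 × 2 = 17982 frames. 525560 ÷ 17982 → 29 full blocks, remainder 4082.
Within the partial block the first minute is 1800 frames and each further minute 1798, so 2 further minute boundaries passed. Total skipped labels = 18 × 29 + 2 × 2 = 526.
Non-drop label index = 525560 + 526 = 526086; at 30 labels/s that is 04:52:16:06, i.e. DF 04:52:16;06.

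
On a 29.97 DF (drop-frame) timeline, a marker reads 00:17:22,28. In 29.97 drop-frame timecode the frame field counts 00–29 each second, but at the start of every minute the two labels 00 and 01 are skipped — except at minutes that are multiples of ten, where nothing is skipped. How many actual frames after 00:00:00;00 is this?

31256

As if non-drop at 30 labels/s: (0 × 3600 + 17 × 60 + 22) × 30 + 28 = 31288.
Minute boundaries passed: 17; those not divisible by 10: 17 − 1 = 16; dropped labels = 2 × 16 = 32.
Actual frame index = 31288 − 32 = 31256.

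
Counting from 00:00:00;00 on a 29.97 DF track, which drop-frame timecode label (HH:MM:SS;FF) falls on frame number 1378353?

Ten DF minutes hold 17982 frames, so frame 1378353 lies in block 76 (frames 1366632–1384613) with 11721 frames into that block.
The block's first minute is 1800 frames and the rest 1798 each; 11721 frames reaches minute 6, so 76 × 18 + 6 × 2 = 1380 labels have been skipped so far.
Adding those back, label number 1378353 + 1380 = 1379733 at 30 labels/s is 45991 s + 3 f = 12 h 46 min 31 s frame 3, i.e. 12:46:31;03.

12:46:31;03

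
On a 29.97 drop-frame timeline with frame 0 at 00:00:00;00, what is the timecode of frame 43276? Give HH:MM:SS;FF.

Ten DF minutes hold 17982 frames, so frame 43276 lies in block 2 (frames 35964–53945) with 7312 frames into that block.
The block's first minute is 1800 frames and the rest 1798 each; 7312 frames reaches minute 4, so 2 × 18 + 4 × 2 = 44 labels have been skipped so far.
Adding those back, label number 43276 + 44 = 43320 at 30 labels/s is 1444 s + 0 f = 0 h 24 min 4 s frame 0, i.e. 00:24:04;00.

00:24:04;00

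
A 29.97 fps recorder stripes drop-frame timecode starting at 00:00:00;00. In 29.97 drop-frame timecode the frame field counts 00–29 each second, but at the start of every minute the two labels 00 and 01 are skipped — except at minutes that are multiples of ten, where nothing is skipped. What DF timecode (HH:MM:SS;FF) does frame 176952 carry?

Ten DF minutes hold 17982 frames, so frame 176952 lies in block 9 (frames 161838–179819) with 15114 frames into that block.
The block's first minute is 1800 frames and the rest 1798 each; 15114 frames reaches minute 8, so 9 × 18 + 8 × 2 = 178 labels have been skipped so far.
Adding those back, label number 176952 + 178 = 177130 at 30 labels/s is 5904 s + 10 f = 1 h 38 min 24 s frame 10, i.e. 01:38:24;10.

01:38:24;10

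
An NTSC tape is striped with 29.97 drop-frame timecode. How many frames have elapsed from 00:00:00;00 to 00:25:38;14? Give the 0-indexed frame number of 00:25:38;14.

Complete 10-minute blocks: 2, each 17982 frames → 35964.
Remaining 5 whole minutes in the current block: 1800 + 4 × 1798 = 8992 frames.
Within the current minute: 38 × 30 + 14 − 2 = 1152 (labels ;00/;01 skipped at this minute). Total = 35964 + 8992 + 1152 = 46108.

46108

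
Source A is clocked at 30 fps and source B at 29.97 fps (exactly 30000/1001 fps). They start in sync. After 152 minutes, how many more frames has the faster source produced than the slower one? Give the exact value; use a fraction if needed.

273600/1001 frames

152 min = 9120 s.
A emits 30 × 9120 = 273600 frames; B emits 30000/1001 × 9120 = 273600000/1001.
Difference = 273600/1001 frames (≈ 273.3267); B is behind A.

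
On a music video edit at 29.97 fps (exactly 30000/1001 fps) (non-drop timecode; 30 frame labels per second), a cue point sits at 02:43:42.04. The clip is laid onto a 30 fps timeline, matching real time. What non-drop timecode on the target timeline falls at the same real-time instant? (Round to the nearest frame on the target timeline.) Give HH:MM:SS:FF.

Source frame index: (2×3600 + 43×60 + 42) × 30 + 4 = 294664.
Real time: 294664 / (30000/1001) = 36869833/3750 s.
Target frame: (36869833/3750) × (30) = 36869833/125 ≈ 294958.664 → 294959.
At 30 labels/s: frame 294959 → 02:43:51:29.

02:43:51:29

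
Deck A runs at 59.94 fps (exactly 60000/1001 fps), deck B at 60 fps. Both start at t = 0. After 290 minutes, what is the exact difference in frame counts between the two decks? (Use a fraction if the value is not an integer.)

290 min = 17400 s.
A emits 60000/1001 × 17400 = 1044000000/1001 frames; B emits 60 × 17400 = 1044000.
Difference = 1044000/1001 frames (≈ 1042.9570); B is ahead of A.

1044000/1001 frames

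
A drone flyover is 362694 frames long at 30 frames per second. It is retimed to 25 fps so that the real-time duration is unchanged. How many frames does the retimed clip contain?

Target frames = source frames × (target rate / source rate) = 362694 × (25)/(30) = 362694 × 5/6 = 302245.

302245 frames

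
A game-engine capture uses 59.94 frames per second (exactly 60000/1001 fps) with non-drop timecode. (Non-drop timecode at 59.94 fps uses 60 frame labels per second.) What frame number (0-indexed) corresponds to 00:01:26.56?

Total seconds to the label: (0 × 3600 + 1 × 60 + 26) = 86.
Frame index = 86 × 60 + 56 = 5216.

5216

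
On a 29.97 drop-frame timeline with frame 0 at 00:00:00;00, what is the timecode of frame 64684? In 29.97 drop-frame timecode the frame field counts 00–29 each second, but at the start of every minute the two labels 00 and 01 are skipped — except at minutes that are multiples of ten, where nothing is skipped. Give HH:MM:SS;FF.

00:35:58;08

Each 10-minute DF block holds 10 × 60 × 30 − 9 × 2 = 17982 frames. 64684 ÷ 17982 → 3 full blocks, remainder 10738.
Within the partial block the first minute is 1800 frames and each further minute 1798, so 5 further minute boundaries passed. Total skipped labels = 18 × 3 + 2 × 5 = 64.
Non-drop label index = 64684 + 64 = 64748; at 30 labels/s that is 00:35:58:08, i.e. DF 00:35:58;08.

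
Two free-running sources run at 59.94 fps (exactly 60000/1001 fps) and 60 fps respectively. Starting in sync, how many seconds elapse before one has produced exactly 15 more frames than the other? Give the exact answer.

The gap grows by |60 − 60000/1001| = 60/1001 frames per second.
Time for a 15-frame gap: 15 ÷ (60/1001) = 250.25 s.

250.25 seconds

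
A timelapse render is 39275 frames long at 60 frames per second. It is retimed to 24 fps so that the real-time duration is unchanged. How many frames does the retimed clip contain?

Frames at target rate = 39275 × (24) / (60) = 15710.

15710 frames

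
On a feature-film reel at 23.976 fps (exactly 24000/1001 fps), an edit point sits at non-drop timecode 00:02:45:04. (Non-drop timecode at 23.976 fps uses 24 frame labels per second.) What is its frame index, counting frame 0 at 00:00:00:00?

Total seconds to the label: (0 × 3600 + 2 × 60 + 45) = 165.
Frame index = 165 × 24 + 4 = 3964.

3964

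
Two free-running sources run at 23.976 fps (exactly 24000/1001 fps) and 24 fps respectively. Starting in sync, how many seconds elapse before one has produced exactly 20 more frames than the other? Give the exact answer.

The gap grows by |24 − 24000/1001| = 24/1001 frames per second.
Time for a 20-frame gap: 20 ÷ (24/1001) = 5005/6 s.

5005/6 seconds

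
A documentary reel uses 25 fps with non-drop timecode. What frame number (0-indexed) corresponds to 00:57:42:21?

Total seconds to the label: (0 × 3600 + 57 × 60 + 42) = 3462.
Frame index = 3462 × 25 + 21 = 86571.

frame 86571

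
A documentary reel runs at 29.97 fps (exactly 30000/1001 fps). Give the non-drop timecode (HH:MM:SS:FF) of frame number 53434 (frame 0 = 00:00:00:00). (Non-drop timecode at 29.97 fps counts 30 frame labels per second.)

00:29:41:04

53434 ÷ 30 = 1781 full seconds, remainder 4 frames.
1781 s = 0 h 29 min 41 s.
Timecode: 00:29:41:04.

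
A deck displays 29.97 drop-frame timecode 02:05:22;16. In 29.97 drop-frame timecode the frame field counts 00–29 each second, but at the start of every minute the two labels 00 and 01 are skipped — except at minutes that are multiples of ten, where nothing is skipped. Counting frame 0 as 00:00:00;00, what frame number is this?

225450

Complete 10-minute blocks: 12, each 17982 frames → 215784.
Remaining 5 whole minutes in the current block: 1800 + 4 × 1798 = 8992 frames.
Within the current minute: 22 × 30 + 16 − 2 = 674 (labels ;00/;01 skipped at this minute). Total = 215784 + 8992 + 674 = 225450.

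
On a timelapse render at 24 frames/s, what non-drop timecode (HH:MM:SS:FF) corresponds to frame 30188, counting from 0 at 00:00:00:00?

00:20:57:20

30188 ÷ 24 = 1257 full seconds, remainder 20 frames.
1257 s = 0 h 20 min 57 s.
Timecode: 00:20:57:20.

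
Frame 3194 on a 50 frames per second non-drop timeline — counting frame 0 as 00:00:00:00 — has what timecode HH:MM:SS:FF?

3194 ÷ 50 = 63 full seconds, remainder 44 frames.
63 s = 0 h 1 min 3 s.
Timecode: 00:01:03:44.

00:01:03:44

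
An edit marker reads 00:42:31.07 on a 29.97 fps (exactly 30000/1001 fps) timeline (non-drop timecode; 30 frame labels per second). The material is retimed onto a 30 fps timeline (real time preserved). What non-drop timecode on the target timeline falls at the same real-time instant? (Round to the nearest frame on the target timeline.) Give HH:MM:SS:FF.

00:42:33:24

Source frame index: (0×3600 + 42×60 + 31) × 30 + 7 = 76537.
Real time: 76537 / (30000/1001) = 76613537/30000 s.
Target frame: (76613537/30000) × (30) = 76613537/1000 ≈ 76613.537 → 76614.
At 30 labels/s: frame 76614 → 00:42:33:24.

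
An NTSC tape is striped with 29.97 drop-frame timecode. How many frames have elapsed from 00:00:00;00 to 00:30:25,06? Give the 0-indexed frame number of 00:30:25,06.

As if non-drop at 30 labels/s: (0 × 3600 + 30 × 60 + 25) × 30 + 6 = 54756.
Minute boundaries passed: 30; those not divisible by 10: 30 − 3 = 27; dropped labels = 2 × 27 = 54.
Actual frame index = 54756 − 54 = 54702.

54702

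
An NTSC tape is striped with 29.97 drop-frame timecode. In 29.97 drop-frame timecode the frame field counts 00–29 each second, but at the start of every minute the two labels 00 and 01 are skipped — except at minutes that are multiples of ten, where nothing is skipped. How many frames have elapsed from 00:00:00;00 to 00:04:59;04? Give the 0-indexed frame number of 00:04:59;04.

Complete 10-minute blocks: 0, each 17982 frames → 0.
Remaining 4 whole minutes in the current block: 1800 + 3 × 1798 = 7194 frames.
Within the current minute: 59 × 30 + 4 − 2 = 1772 (labels ;00/;01 skipped at this minute). Total = 0 + 7194 + 1772 = 8966.

8966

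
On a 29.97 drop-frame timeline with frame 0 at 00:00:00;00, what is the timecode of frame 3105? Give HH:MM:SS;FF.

Ten DF minutes hold 17982 frames, so frame 3105 lies in block 0 (frames 0–17981) with 3105 frames into that block.
The block's first minute is 1800 frames and the rest 1798 each; 3105 frames reaches minute 1, so 0 × 18 + 1 × 2 = 2 labels have been skipped so far.
Adding those back, label number 3105 + 2 = 3107 at 30 labels/s is 103 s + 17 f = 0 h 1 min 43 s frame 17, i.e. 00:01:43;17.

00:01:43;17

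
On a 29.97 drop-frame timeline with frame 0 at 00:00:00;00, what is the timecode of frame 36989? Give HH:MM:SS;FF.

00:20:34;05

Each 10-minute DF block holds 10 × 60 × 30 − 9 × 2 = 17982 frames. 36989 ÷ 17982 → 2 full blocks, remainder 1025.
Within the partial block the first minute is 1800 frames and each further minute 1798, so 0 further minute boundaries passed. Total skipped labels = 18 × 2 + 2 × 0 = 36.
Non-drop label index = 36989 + 36 = 37025; at 30 labels/s that is 00:20:34:05, i.e. DF 00:20:34;05.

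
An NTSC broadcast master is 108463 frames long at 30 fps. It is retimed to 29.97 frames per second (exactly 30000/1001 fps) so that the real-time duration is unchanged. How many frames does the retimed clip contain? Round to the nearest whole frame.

108355 frames

Frames at target rate = 108463 × (30000/1001) / (30) = 108463000/1001 ≈ 108354.645.
Nearest whole frame: 108355.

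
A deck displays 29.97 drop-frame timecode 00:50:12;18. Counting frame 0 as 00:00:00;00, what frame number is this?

As if non-drop at 30 labels/s: (0 × 3600 + 50 × 60 + 12) × 30 + 18 = 90378.
Minute boundaries passed: 50; those not divisible by 10: 50 − 5 = 45; dropped labels = 2 × 45 = 90.
Actual frame index = 90378 − 90 = 90288.

90288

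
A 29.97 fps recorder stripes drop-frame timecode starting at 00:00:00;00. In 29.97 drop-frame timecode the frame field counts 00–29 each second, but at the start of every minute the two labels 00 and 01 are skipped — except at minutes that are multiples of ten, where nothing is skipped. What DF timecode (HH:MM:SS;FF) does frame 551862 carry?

Ten DF minutes hold 17982 frames, so frame 551862 lies in block 30 (frames 539460–557441) with 12402 frames into that block.
The block's first minute is 1800 frames and the rest 1798 each; 12402 frames reaches minute 6, so 30 × 18 + 6 × 2 = 552 labels have been skipped so far.
Adding those back, label number 551862 + 552 = 552414 at 30 labels/s is 18413 s + 24 f = 5 h 6 min 53 s frame 24, i.e. 05:06:53;24.

05:06:53;24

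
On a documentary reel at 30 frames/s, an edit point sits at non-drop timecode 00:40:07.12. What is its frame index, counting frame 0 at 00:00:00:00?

Total seconds to the label: (0 × 3600 + 40 × 60 + 7) = 2407.
Frame index = 2407 × 30 + 12 = 72222.

frame 72222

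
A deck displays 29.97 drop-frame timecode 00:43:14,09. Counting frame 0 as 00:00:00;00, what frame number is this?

Complete 10-minute blocks: 4, each 17982 frames → 71928.
Remaining 3 whole minutes in the current block: 1800 + 2 × 1798 = 5396 frames.
Within the current minute: 14 × 30 + 9 − 2 = 427 (labels ;00/;01 skipped at this minute). Total = 71928 + 5396 + 427 = 77751.

77751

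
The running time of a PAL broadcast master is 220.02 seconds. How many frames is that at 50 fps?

11001 frames

Frames = 220.02 × 50 = 11001.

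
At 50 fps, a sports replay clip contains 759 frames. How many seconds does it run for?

15.18 seconds

Running time = 759 / (50) = 15.18 s.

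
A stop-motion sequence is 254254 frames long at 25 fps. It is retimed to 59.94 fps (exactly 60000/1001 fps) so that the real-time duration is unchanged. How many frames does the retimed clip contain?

609600 frames

Target frames = source frames × (target rate / source rate) = 254254 × (60000/1001)/(25) = 254254 × 2400/1001 = 609600.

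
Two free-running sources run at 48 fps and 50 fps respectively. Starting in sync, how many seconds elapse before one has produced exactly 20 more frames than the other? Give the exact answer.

10 seconds

The gap grows by |50 − 48| = 2 frames per second.
Time for a 20-frame gap: 20 ÷ (2) = 10 s.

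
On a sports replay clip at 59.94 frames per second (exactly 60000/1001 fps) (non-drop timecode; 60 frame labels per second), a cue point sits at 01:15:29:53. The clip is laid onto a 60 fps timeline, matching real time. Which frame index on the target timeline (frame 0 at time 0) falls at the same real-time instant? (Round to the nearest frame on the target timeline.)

Source frame index: (1×3600 + 15×60 + 29) × 60 + 53 = 271793.
Real time: 271793 / (60000/1001) = 272064793/60000 s.
Target frame: (272064793/60000) × (60) = 272064793/1000 ≈ 272064.793 → 272065.

frame 272065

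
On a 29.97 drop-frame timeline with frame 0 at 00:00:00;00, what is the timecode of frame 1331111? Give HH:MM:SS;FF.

Ten DF minutes hold 17982 frames, so frame 1331111 lies in block 74 (frames 1330668–1348649) with 443 frames into that block.
The block's first minute is 1800 frames and the rest 1798 each; 443 frames reaches minute 0, so 74 × 18 + 0 × 2 = 1332 labels have been skipped so far.
Adding those back, label number 1331111 + 1332 = 1332443 at 30 labels/s is 44414 s + 23 f = 12 h 20 min 14 s frame 23, i.e. 12:20:14;23.

12:20:14;23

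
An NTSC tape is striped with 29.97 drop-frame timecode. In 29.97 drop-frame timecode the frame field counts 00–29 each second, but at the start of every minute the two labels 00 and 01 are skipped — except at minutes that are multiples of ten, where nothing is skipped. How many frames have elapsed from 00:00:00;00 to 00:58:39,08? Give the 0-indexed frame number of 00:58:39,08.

As if non-drop at 30 labels/s: (0 × 3600 + 58 × 60 + 39) × 30 + 8 = 105578.
Minute boundaries passed: 58; those not divisible by 10: 58 − 5 = 53; dropped labels = 2 × 53 = 106.
Actual frame index = 105578 − 106 = 105472.

105472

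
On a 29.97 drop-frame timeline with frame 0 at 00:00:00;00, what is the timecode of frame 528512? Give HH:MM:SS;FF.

Ten DF minutes hold 17982 frames, so frame 528512 lies in block 29 (frames 521478–539459) with 7034 frames into that block.
The block's first minute is 1800 frames and the rest 1798 each; 7034 frames reaches minute 3, so 29 × 18 + 3 × 2 = 528 labels have been skipped so far.
Adding those back, label number 528512 + 528 = 529040 at 30 labels/s is 17634 s + 20 f = 4 h 53 min 54 s frame 20, i.e. 04:53:54;20.

04:53:54;20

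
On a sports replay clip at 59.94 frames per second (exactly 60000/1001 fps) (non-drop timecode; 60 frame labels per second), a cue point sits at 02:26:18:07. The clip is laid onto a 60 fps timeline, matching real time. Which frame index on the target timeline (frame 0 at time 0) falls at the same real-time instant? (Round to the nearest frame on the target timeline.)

frame 527214

Source frame index: (2×3600 + 26×60 + 18) × 60 + 7 = 526687.
Real time: 526687 / (60000/1001) = 527213687/60000 s.
Target frame: (527213687/60000) × (60) = 527213687/1000 ≈ 527213.687 → 527214.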